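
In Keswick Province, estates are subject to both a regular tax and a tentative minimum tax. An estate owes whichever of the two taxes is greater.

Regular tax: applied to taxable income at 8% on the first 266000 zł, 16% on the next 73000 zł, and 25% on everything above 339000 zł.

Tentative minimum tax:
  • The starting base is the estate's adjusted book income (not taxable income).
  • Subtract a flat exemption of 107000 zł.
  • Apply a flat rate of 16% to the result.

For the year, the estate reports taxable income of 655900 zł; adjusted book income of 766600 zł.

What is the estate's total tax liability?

Regular tax:
  266000 zł × 8% = 21280 zł
  73000 zł × 16% = 11680 zł
  316900 zł × 25% = 79225 zł
  → 112185 zł

Tentative minimum tax:
  Base (adjusted book income): 766600 zł
  Less exemption 107000 zł → base 659600 zł
  659600 zł × 16% = 105536 zł

112185 zł > 105536 zł, so the regular tax governs.

112185 zł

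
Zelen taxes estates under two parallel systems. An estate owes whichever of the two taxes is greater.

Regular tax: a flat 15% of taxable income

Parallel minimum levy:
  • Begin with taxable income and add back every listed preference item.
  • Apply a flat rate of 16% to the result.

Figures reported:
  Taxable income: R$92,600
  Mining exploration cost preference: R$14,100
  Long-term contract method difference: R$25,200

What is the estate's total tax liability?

R$21,104

Regular tax:
  R$92,600 × 15% = R$13,890

Parallel minimum levy:
  Adjusted income: R$92,600 + R$14,100 + R$25,200 = R$131,900
  R$131,900 × 16% = R$21,104

R$21,104 > R$13,890, so the parallel minimum levy is the binding amount.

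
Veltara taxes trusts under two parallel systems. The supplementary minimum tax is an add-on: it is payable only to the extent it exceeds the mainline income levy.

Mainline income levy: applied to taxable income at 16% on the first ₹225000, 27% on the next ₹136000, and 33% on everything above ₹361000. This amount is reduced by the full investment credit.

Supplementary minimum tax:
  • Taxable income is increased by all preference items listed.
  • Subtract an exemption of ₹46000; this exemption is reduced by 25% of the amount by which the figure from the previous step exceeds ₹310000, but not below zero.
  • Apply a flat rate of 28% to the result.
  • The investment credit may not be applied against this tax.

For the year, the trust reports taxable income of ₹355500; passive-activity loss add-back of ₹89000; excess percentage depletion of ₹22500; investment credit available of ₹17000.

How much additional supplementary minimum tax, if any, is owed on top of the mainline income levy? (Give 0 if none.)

Mainline income levy:
  ₹225000 × 16% = ₹36000
  ₹130500 × 27% = ₹35235
  → ₹71235
  Less investment credit ₹17000 → ₹54235

Supplementary minimum tax:
  Adjusted income: ₹355500 + ₹89000 + ₹22500 = ₹467000
  Exemption: ₹46000 − 25% × (₹467000 − ₹310000) = ₹46000 − ₹39250 = ₹6750
  Base: ₹467000 − ₹6750 = ₹460250
  ₹460250 × 28% = ₹128870

Excess of supplementary minimum tax over mainline income levy: ₹128870 − ₹54235 = ₹74635.

₹74635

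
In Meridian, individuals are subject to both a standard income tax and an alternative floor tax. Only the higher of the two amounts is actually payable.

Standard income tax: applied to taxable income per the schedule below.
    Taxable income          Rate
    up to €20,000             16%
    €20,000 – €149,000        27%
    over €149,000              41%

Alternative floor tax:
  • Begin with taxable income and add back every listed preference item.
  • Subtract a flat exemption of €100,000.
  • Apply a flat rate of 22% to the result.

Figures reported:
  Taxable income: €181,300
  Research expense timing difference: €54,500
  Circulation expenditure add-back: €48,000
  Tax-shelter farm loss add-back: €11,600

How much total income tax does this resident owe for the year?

€51,273

Standard income tax:
  €20,000 × 16% = €3,200
  €129,000 × 27% = €34,830
  €32,300 × 41% = €13,243
  → €51,273

Alternative floor tax:
  Adjusted income: €181,300 + €54,500 + €48,000 + €11,600 = €295,400
  Less exemption €100,000 → base €195,400
  €195,400 × 22% = €42,988

€51,273 > €42,988, so the standard income tax governs.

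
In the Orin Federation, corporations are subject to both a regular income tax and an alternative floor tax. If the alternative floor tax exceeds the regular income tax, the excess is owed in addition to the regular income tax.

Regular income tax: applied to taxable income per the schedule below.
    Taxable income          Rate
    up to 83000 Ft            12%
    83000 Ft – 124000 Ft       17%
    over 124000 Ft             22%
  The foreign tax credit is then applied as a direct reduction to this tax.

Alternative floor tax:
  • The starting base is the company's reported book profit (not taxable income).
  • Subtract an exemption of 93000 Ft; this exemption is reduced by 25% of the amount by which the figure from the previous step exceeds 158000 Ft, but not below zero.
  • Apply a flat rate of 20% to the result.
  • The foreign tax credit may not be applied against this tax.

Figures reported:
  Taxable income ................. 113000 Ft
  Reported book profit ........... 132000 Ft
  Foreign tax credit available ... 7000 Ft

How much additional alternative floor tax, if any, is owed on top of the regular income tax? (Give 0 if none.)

Regular income tax:
  83000 Ft × 12% = 9960 Ft
  30000 Ft × 17% = 5100 Ft
  → 15060 Ft
  Less foreign tax credit 7000 Ft → 8060 Ft

Alternative floor tax:
  Base (reported book profit): 132000 Ft
  Exemption: 132000 Ft ≤ 158000 Ft, so full 93000 Ft applies
  Base: 132000 Ft − 93000 Ft = 39000 Ft
  39000 Ft × 20% = 7800 Ft

7800 Ft ≤ 8060 Ft, so no add-on is due.

0 Ft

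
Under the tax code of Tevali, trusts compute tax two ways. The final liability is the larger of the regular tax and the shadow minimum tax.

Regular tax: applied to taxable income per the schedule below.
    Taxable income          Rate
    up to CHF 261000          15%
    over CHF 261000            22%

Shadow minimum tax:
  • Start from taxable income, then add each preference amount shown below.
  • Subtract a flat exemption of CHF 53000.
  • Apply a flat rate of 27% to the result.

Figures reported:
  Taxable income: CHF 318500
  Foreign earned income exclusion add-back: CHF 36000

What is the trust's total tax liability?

CHF 81405

Shadow minimum tax:
  Adjusted income: CHF 318500 + CHF 36000 = CHF 354500
  Less exemption CHF 53000 → base CHF 301500
  CHF 301500 × 27% = CHF 81405

Regular tax:
  CHF 261000 × 15% = CHF 39150
  CHF 57500 × 22% = CHF 12650
  → CHF 51800

CHF 81405 > CHF 51800, so the shadow minimum tax is the binding amount.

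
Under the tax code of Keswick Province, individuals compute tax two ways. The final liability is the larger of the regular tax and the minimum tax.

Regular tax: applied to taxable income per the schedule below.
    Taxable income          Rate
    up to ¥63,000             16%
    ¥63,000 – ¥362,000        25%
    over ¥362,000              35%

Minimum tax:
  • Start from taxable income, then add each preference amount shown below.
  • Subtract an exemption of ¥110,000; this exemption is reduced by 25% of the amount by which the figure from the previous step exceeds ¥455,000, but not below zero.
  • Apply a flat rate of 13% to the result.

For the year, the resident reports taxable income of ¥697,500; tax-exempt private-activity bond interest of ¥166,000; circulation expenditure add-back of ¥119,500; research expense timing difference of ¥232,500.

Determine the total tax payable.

¥202,255

Minimum tax:
  Adjusted income: ¥697,500 + ¥166,000 + ¥119,500 + ¥232,500 = ¥1,215,500
  Exemption: 25% × (¥1,215,500 − ¥455,000) = ¥190,125 ≥ ¥110,000, so the exemption is fully phased out
  Base: ¥1,215,500 − ¥0 = ¥1,215,500
  ¥1,215,500 × 13% = ¥158,015

Regular tax:
  ¥63,000 × 16% = ¥10,080
  ¥299,000 × 25% = ¥74,750
  ¥335,500 × 35% = ¥117,425
  → ¥202,255

¥202,255 > ¥158,015, so the regular tax governs.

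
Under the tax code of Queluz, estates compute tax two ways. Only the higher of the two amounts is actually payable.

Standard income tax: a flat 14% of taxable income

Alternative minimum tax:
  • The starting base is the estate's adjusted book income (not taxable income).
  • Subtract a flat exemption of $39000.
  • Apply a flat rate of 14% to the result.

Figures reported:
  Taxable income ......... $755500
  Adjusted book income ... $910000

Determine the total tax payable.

$121940

Alternative minimum tax:
  Base (adjusted book income): $910000
  Less exemption $39000 → base $871000
  $871000 × 14% = $121940

Standard income tax:
  $755500 × 14% = $105770

$121940 > $105770, so the alternative minimum tax is the binding amount.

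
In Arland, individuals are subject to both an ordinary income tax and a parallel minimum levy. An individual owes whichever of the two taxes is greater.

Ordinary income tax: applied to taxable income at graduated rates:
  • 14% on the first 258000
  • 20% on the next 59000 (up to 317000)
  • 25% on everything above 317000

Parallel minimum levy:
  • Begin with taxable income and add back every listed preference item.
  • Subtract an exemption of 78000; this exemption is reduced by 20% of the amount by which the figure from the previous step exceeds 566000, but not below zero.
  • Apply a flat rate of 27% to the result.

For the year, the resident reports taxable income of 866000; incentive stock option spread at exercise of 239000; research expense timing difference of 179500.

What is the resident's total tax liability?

346815

Ordinary income tax:
  258000 × 14% = 36120
  59000 × 20% = 11800
  549000 × 25% = 137250
  → 185170

Parallel minimum levy:
  Adjusted income: 866000 + 239000 + 179500 = 1284500
  Exemption: 20% × (1284500 − 566000) = 143700 ≥ 78000, so the exemption is fully phased out
  Base: 1284500 − 0 = 1284500
  1284500 × 27% = 346815

346815 > 185170, so the parallel minimum levy is the binding amount.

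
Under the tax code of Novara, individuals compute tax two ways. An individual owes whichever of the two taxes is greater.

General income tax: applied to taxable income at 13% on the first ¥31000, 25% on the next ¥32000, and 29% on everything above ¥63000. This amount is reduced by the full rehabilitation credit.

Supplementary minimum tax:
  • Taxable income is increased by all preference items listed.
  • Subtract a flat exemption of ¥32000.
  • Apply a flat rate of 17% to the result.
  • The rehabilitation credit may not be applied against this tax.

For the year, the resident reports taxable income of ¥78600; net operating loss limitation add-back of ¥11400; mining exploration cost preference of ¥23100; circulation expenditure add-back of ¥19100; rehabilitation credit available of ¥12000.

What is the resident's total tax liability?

¥17034

Supplementary minimum tax:
  Adjusted income: ¥78600 + ¥11400 + ¥23100 + ¥19100 = ¥132200
  Less exemption ¥32000 → base ¥100200
  ¥100200 × 17% = ¥17034

General income tax:
  ¥31000 × 13% = ¥4030
  ¥32000 × 25% = ¥8000
  ¥15600 × 29% = ¥4524
  → ¥16554
  Less rehabilitation credit ¥12000 → ¥4554

¥17034 > ¥4554, so the supplementary minimum tax is the binding amount.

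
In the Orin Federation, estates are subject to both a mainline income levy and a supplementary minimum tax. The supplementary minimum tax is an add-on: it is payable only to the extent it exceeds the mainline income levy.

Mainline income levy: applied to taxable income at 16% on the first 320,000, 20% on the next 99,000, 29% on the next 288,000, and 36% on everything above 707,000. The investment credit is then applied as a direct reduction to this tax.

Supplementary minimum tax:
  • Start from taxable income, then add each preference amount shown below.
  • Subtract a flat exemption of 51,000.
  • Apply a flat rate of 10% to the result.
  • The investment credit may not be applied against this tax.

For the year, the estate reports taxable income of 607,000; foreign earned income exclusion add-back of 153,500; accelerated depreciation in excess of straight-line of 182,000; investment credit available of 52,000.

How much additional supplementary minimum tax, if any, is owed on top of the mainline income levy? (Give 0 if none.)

Mainline income levy:
  320,000 × 16% = 51,200
  99,000 × 20% = 19,800
  188,000 × 29% = 54,520
  → 125,520
  Less investment credit 52,000 → 73,520

Supplementary minimum tax:
  Adjusted income: 607,000 + 153,500 + 182,000 = 942,500
  Less exemption 51,000 → base 891,500
  891,500 × 10% = 89,150

Excess of supplementary minimum tax over mainline income levy: 89,150 − 73,520 = 15,630.

15,630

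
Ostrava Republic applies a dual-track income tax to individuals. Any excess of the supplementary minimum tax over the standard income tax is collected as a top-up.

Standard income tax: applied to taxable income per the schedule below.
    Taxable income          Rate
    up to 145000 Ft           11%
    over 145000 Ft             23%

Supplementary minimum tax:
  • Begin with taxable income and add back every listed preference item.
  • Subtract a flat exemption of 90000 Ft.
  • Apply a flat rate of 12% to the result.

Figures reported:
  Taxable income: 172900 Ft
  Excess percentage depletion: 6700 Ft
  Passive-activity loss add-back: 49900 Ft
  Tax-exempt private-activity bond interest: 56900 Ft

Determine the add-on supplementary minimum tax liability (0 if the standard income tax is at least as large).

Supplementary minimum tax:
  Adjusted income: 172900 Ft + 6700 Ft + 49900 Ft + 56900 Ft = 286400 Ft
  Less exemption 90000 Ft → base 196400 Ft
  196400 Ft × 12% = 23568 Ft

Standard income tax:
  145000 Ft × 11% = 15950 Ft
  27900 Ft × 23% = 6417 Ft
  → 22367 Ft

Excess of supplementary minimum tax over standard income tax: 23568 Ft − 22367 Ft = 1201 Ft.

1201 Ft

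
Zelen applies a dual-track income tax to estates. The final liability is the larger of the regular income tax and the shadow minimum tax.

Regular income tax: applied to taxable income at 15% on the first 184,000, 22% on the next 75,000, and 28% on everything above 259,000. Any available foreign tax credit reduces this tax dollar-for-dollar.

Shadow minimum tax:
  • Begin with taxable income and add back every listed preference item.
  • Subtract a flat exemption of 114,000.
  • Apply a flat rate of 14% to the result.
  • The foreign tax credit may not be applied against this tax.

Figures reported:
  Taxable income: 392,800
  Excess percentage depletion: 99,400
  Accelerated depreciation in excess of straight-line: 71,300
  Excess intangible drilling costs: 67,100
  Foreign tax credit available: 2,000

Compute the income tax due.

79,564

Regular income tax:
  184,000 × 15% = 27,600
  75,000 × 22% = 16,500
  133,800 × 28% = 37,464
  → 81,564
  Less foreign tax credit 2,000 → 79,564

Shadow minimum tax:
  Adjusted income: 392,800 + 99,400 + 71,300 + 67,100 = 630,600
  Less exemption 114,000 → base 516,600
  516,600 × 14% = 72,324

79,564 > 72,324, so the regular income tax governs.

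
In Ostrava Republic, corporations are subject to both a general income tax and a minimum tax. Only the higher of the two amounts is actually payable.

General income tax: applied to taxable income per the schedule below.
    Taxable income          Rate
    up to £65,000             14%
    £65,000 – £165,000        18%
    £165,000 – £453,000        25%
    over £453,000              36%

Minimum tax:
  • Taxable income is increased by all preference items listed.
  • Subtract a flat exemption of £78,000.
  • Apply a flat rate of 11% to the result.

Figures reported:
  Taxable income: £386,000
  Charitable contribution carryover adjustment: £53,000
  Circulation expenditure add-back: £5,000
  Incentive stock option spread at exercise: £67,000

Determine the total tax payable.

£82,350

General income tax:
  £65,000 × 14% = £9,100
  £100,000 × 18% = £18,000
  £221,000 × 25% = £55,250
  → £82,350

Minimum tax:
  Adjusted income: £386,000 + £53,000 + £5,000 + £67,000 = £511,000
  Less exemption £78,000 → base £433,000
  £433,000 × 11% = £47,630

£82,350 > £47,630, so the general income tax governs.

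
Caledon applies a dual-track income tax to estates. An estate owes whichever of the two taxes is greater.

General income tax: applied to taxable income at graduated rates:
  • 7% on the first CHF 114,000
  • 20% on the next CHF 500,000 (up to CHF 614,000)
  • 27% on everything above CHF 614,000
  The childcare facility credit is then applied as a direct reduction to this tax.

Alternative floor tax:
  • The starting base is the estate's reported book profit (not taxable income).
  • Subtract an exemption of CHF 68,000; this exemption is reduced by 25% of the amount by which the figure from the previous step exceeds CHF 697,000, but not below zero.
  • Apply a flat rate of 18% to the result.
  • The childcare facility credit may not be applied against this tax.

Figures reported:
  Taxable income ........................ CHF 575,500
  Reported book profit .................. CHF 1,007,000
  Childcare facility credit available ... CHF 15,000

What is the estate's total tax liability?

CHF 181,260

General income tax:
  CHF 114,000 × 7% = CHF 7,980
  CHF 461,500 × 20% = CHF 92,300
  → CHF 100,280
  Less childcare facility credit CHF 15,000 → CHF 85,280

Alternative floor tax:
  Base (reported book profit): CHF 1,007,000
  Exemption: 25% × (CHF 1,007,000 − CHF 697,000) = CHF 77,500 ≥ CHF 68,000, so the exemption is fully phased out
  Base: CHF 1,007,000 − CHF 0 = CHF 1,007,000
  CHF 1,007,000 × 18% = CHF 181,260

CHF 181,260 > CHF 85,280, so the alternative floor tax is the binding amount.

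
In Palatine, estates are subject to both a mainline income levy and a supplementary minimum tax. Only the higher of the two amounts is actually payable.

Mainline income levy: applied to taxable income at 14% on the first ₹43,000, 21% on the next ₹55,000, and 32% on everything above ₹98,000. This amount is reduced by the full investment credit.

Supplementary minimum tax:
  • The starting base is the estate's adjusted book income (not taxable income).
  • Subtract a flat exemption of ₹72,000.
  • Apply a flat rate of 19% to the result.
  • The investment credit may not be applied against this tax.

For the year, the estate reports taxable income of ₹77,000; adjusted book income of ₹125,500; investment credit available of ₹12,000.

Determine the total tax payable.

Supplementary minimum tax:
  Base (adjusted book income): ₹125,500
  Less exemption ₹72,000 → base ₹53,500
  ₹53,500 × 19% = ₹10,165

Mainline income levy:
  ₹43,000 × 14% = ₹6,020
  ₹34,000 × 21% = ₹7,140
  → ₹13,160
  Less investment credit ₹12,000 → ₹1,160

₹10,165 > ₹1,160, so the supplementary minimum tax is the binding amount.

₹10,165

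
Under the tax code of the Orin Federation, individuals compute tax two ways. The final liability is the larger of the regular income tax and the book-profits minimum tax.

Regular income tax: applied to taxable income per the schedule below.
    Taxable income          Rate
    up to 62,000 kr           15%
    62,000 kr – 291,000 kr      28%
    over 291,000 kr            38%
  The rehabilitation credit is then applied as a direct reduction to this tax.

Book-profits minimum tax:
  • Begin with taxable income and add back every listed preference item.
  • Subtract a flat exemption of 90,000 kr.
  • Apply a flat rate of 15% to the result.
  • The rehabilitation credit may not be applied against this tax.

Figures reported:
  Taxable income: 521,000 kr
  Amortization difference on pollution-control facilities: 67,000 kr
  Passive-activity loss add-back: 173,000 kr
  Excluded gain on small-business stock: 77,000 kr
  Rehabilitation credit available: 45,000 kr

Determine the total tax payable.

Regular income tax:
  62,000 kr × 15% = 9,300 kr
  229,000 kr × 28% = 64,120 kr
  230,000 kr × 38% = 87,400 kr
  → 160,820 kr
  Less rehabilitation credit 45,000 kr → 115,820 kr

Book-profits minimum tax:
  Adjusted income: 521,000 kr + 67,000 kr + 173,000 kr + 77,000 kr = 838,000 kr
  Less exemption 90,000 kr → base 748,000 kr
  748,000 kr × 15% = 112,200 kr

115,820 kr > 112,200 kr, so the regular income tax governs.

115,820 kr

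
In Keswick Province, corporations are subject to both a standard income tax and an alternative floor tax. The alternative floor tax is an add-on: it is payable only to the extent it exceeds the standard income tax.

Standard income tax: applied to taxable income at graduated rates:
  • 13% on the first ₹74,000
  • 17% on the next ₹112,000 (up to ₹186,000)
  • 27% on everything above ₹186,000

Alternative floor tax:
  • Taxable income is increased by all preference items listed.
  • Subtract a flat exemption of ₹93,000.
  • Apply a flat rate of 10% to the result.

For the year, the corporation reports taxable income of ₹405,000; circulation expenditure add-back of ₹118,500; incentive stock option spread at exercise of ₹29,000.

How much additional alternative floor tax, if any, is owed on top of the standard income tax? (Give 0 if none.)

₹0

Alternative floor tax:
  Adjusted income: ₹405,000 + ₹118,500 + ₹29,000 = ₹552,500
  Less exemption ₹93,000 → base ₹459,500
  ₹459,500 × 10% = ₹45,950

Standard income tax:
  ₹74,000 × 13% = ₹9,620
  ₹112,000 × 17% = ₹19,040
  ₹219,000 × 27% = ₹59,130
  → ₹87,790

₹45,950 ≤ ₹87,790, so no add-on is due.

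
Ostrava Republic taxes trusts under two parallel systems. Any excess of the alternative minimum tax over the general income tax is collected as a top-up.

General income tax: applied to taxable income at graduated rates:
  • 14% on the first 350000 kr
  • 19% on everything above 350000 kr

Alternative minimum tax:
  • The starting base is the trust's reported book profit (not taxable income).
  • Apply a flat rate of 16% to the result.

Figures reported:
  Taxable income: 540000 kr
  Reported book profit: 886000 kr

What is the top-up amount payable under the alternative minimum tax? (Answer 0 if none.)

Alternative minimum tax:
  Base (reported book profit): 886000 kr
  886000 kr × 16% = 141760 kr

General income tax:
  350000 kr × 14% = 49000 kr
  190000 kr × 19% = 36100 kr
  → 85100 kr

Excess of alternative minimum tax over general income tax: 141760 kr − 85100 kr = 56660 kr.

56660 kr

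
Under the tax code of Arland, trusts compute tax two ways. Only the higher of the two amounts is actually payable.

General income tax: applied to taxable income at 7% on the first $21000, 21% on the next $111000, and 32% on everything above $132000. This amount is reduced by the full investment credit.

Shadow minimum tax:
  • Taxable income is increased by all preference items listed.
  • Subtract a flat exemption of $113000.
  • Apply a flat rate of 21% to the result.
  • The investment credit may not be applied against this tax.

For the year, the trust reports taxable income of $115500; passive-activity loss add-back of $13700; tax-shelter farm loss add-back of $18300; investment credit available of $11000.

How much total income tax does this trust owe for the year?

$10315

Shadow minimum tax:
  Adjusted income: $115500 + $13700 + $18300 = $147500
  Less exemption $113000 → base $34500
  $34500 × 21% = $7245

General income tax:
  $21000 × 7% = $1470
  $94500 × 21% = $19845
  → $21315
  Less investment credit $11000 → $10315

$10315 > $7245, so the general income tax governs.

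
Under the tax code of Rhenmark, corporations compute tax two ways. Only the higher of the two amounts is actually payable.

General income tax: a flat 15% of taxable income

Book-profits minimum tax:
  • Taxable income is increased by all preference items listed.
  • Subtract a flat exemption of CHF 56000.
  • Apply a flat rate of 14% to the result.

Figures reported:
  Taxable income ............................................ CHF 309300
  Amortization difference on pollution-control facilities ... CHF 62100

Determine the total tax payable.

Book-profits minimum tax:
  Adjusted income: CHF 309300 + CHF 62100 = CHF 371400
  Less exemption CHF 56000 → base CHF 315400
  CHF 315400 × 14% = CHF 44156

General income tax:
  CHF 309300 × 15% = CHF 46395

CHF 46395 > CHF 44156, so the general income tax governs.

CHF 46395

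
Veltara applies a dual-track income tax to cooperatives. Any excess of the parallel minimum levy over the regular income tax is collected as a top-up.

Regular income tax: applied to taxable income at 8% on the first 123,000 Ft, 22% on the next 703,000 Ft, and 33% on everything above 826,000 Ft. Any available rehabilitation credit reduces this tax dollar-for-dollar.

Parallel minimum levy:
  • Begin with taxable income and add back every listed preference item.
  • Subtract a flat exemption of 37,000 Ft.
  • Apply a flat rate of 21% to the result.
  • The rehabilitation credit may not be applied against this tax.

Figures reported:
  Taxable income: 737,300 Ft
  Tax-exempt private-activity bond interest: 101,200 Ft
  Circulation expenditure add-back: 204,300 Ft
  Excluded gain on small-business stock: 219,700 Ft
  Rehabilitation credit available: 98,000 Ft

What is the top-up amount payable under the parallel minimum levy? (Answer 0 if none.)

210,369 Ft

Parallel minimum levy:
  Adjusted income: 737,300 Ft + 101,200 Ft + 204,300 Ft + 219,700 Ft = 1,262,500 Ft
  Less exemption 37,000 Ft → base 1,225,500 Ft
  1,225,500 Ft × 21% = 257,355 Ft

Regular income tax:
  123,000 Ft × 8% = 9,840 Ft
  614,300 Ft × 22% = 135,146 Ft
  → 144,986 Ft
  Less rehabilitation credit 98,000 Ft → 46,986 Ft

Excess of parallel minimum levy over regular income tax: 257,355 Ft − 46,986 Ft = 210,369 Ft.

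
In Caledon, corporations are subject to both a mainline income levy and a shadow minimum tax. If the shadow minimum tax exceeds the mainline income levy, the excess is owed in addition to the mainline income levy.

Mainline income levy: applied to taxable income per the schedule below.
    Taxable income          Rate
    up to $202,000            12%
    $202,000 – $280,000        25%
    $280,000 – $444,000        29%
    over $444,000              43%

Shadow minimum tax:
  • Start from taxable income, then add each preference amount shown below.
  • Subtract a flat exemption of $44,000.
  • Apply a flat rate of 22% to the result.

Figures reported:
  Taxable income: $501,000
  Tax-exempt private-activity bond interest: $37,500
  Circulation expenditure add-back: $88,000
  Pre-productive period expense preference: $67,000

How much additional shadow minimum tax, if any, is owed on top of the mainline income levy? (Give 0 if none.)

Shadow minimum tax:
  Adjusted income: $501,000 + $37,500 + $88,000 + $67,000 = $693,500
  Less exemption $44,000 → base $649,500
  $649,500 × 22% = $142,890

Mainline income levy:
  $202,000 × 12% = $24,240
  $78,000 × 25% = $19,500
  $164,000 × 29% = $47,560
  $57,000 × 43% = $24,510
  → $115,810

Excess of shadow minimum tax over mainline income levy: $142,890 − $115,810 = $27,080.

$27,080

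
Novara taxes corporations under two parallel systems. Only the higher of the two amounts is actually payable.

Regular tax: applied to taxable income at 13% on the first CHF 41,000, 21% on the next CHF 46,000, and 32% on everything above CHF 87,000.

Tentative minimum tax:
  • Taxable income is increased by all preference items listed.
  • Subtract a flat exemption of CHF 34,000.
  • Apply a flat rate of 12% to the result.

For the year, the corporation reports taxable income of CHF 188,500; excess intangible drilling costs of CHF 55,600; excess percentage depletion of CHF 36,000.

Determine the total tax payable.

CHF 47,470

Tentative minimum tax:
  Adjusted income: CHF 188,500 + CHF 55,600 + CHF 36,000 = CHF 280,100
  Less exemption CHF 34,000 → base CHF 246,100
  CHF 246,100 × 12% = CHF 29,532

Regular tax:
  CHF 41,000 × 13% = CHF 5,330
  CHF 46,000 × 21% = CHF 9,660
  CHF 101,500 × 32% = CHF 32,480
  → CHF 47,470

CHF 47,470 > CHF 29,532, so the regular tax governs.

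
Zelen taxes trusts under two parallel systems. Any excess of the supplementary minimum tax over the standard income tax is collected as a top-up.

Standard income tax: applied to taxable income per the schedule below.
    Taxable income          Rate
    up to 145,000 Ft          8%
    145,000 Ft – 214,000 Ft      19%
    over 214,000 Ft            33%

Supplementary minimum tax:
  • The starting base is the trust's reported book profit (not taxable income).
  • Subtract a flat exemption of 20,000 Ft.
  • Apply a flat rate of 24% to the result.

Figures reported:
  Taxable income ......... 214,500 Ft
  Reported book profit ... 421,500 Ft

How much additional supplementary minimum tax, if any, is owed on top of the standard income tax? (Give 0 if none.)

Standard income tax:
  145,000 Ft × 8% = 11,600 Ft
  69,000 Ft × 19% = 13,110 Ft
  500 Ft × 33% = 165 Ft
  → 24,875 Ft

Supplementary minimum tax:
  Base (reported book profit): 421,500 Ft
  Less exemption 20,000 Ft → base 401,500 Ft
  401,500 Ft × 24% = 96,360 Ft

Excess of supplementary minimum tax over standard income tax: 96,360 Ft − 24,875 Ft = 71,485 Ft.

71,485 Ft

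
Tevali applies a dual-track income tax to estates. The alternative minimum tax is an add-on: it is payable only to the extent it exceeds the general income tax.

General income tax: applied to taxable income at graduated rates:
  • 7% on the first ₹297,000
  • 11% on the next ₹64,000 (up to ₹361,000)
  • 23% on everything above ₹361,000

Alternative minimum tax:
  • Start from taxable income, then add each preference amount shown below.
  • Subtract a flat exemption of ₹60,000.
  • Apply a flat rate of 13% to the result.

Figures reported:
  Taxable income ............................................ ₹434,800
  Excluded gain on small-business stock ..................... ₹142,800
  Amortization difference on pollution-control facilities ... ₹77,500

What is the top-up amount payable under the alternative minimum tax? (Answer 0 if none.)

₹32,559

General income tax:
  ₹297,000 × 7% = ₹20,790
  ₹64,000 × 11% = ₹7,040
  ₹73,800 × 23% = ₹16,974
  → ₹44,804

Alternative minimum tax:
  Adjusted income: ₹434,800 + ₹142,800 + ₹77,500 = ₹655,100
  Less exemption ₹60,000 → base ₹595,100
  ₹595,100 × 13% = ₹77,363

Excess of alternative minimum tax over general income tax: ₹77,363 − ₹44,804 = ₹32,559.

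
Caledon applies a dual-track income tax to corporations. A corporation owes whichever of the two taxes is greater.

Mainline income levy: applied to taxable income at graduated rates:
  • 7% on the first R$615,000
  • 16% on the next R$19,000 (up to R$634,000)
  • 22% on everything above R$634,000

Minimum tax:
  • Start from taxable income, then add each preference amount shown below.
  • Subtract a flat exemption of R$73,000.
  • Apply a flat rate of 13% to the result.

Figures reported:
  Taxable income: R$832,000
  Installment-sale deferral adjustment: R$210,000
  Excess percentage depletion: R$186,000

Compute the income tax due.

R$150,150

Mainline income levy:
  R$615,000 × 7% = R$43,050
  R$19,000 × 16% = R$3,040
  R$198,000 × 22% = R$43,560
  → R$89,650

Minimum tax:
  Adjusted income: R$832,000 + R$210,000 + R$186,000 = R$1,228,000
  Less exemption R$73,000 → base R$1,155,000
  R$1,155,000 × 13% = R$150,150

R$150,150 > R$89,650, so the minimum tax is the binding amount.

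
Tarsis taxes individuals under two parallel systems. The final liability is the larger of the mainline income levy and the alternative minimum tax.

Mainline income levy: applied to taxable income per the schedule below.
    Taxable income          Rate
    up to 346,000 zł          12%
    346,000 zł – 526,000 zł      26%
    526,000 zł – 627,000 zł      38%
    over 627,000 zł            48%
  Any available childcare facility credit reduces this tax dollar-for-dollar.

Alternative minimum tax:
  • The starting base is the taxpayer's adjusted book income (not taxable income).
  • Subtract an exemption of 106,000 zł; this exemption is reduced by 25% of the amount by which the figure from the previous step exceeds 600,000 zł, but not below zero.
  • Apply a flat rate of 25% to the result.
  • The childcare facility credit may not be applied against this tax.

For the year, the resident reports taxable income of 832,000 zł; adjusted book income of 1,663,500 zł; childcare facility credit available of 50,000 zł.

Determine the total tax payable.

415,875 zł

Mainline income levy:
  346,000 zł × 12% = 41,520 zł
  180,000 zł × 26% = 46,800 zł
  101,000 zł × 38% = 38,380 zł
  205,000 zł × 48% = 98,400 zł
  → 225,100 zł
  Less childcare facility credit 50,000 zł → 175,100 zł

Alternative minimum tax:
  Base (adjusted book income): 1,663,500 zł
  Exemption: 25% × (1,663,500 zł − 600,000 zł) = 265,875 zł ≥ 106,000 zł, so the exemption is fully phased out
  Base: 1,663,500 zł − 0 zł = 1,663,500 zł
  1,663,500 zł × 25% = 415,875 zł

415,875 zł > 175,100 zł, so the alternative minimum tax is the binding amount.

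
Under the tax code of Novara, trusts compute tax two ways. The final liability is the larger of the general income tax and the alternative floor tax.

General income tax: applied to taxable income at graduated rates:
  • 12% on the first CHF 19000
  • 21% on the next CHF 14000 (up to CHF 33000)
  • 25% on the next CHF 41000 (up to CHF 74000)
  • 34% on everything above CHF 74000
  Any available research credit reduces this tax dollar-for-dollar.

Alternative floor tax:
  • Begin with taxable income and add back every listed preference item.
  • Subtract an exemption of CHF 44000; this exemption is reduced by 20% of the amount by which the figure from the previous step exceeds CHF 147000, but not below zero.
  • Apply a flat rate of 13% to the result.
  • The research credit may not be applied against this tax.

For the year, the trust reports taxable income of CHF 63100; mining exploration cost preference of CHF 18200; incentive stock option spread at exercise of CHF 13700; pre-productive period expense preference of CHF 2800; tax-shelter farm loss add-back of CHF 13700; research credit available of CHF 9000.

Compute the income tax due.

Alternative floor tax:
  Adjusted income: CHF 63100 + CHF 18200 + CHF 13700 + CHF 2800 + CHF 13700 = CHF 111500
  Exemption: CHF 111500 ≤ CHF 147000, so full CHF 44000 applies
  Base: CHF 111500 − CHF 44000 = CHF 67500
  CHF 67500 × 13% = CHF 8775

General income tax:
  CHF 19000 × 12% = CHF 2280
  CHF 14000 × 21% = CHF 2940
  CHF 30100 × 25% = CHF 7525
  → CHF 12745
  Less research credit CHF 9000 → CHF 3745

CHF 8775 > CHF 3745, so the alternative floor tax is the binding amount.

CHF 8775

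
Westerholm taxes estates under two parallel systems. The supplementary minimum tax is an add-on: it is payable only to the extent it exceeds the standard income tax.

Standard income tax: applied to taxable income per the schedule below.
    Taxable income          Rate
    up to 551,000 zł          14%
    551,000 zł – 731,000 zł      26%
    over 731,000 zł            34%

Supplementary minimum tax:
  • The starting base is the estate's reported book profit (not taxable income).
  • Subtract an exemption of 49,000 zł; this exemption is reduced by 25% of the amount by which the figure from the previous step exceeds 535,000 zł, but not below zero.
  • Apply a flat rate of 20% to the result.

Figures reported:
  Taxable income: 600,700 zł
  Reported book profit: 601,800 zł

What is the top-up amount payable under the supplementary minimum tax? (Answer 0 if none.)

23,838 zł

Standard income tax:
  551,000 zł × 14% = 77,140 zł
  49,700 zł × 26% = 12,922 zł
  → 90,062 zł

Supplementary minimum tax:
  Base (reported book profit): 601,800 zł
  Exemption: 49,000 zł − 25% × (601,800 zł − 535,000 zł) = 49,000 zł − 16,700 zł = 32,300 zł
  Base: 601,800 zł − 32,300 zł = 569,500 zł
  569,500 zł × 20% = 113,900 zł

Excess of supplementary minimum tax over standard income tax: 113,900 zł − 90,062 zł = 23,838 zł.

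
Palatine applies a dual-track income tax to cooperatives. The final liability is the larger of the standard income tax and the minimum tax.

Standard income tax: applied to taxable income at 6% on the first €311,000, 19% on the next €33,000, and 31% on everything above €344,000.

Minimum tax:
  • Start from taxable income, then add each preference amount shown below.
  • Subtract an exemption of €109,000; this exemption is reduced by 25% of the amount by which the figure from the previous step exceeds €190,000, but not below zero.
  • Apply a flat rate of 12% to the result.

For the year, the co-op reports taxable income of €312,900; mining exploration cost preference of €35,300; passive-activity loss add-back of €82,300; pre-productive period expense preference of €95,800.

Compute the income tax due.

€60,165

Standard income tax:
  €311,000 × 6% = €18,660
  €1,900 × 19% = €361
  → €19,021

Minimum tax:
  Adjusted income: €312,900 + €35,300 + €82,300 + €95,800 = €526,300
  Exemption: €109,000 − 25% × (€526,300 − €190,000) = €109,000 − €84,075 = €24,925
  Base: €526,300 − €24,925 = €501,375
  €501,375 × 12% = €60,165

€60,165 > €19,021, so the minimum tax is the binding amount.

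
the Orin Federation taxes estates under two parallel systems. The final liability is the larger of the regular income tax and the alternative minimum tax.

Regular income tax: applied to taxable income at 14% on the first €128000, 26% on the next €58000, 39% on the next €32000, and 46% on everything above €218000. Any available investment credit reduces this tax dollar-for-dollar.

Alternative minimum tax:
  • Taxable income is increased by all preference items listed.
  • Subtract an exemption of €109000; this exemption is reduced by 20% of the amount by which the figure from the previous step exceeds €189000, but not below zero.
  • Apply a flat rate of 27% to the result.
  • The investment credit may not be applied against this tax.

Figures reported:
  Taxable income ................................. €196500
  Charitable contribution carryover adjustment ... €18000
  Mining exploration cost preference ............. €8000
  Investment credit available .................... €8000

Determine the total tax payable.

€32454

Alternative minimum tax:
  Adjusted income: €196500 + €18000 + €8000 = €222500
  Exemption: €109000 − 20% × (€222500 − €189000) = €109000 − €6700 = €102300
  Base: €222500 − €102300 = €120200
  €120200 × 27% = €32454

Regular income tax:
  €128000 × 14% = €17920
  €58000 × 26% = €15080
  €10500 × 39% = €4095
  → €37095
  Less investment credit €8000 → €29095

€32454 > €29095, so the alternative minimum tax is the binding amount.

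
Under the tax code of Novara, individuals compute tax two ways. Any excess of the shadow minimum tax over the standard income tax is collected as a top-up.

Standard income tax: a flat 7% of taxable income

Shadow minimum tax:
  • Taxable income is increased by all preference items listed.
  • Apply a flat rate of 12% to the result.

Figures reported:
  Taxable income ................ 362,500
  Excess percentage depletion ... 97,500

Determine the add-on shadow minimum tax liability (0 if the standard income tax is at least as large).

29,825

Standard income tax:
  362,500 × 7% = 25,375

Shadow minimum tax:
  Adjusted income: 362,500 + 97,500 = 460,000
  460,000 × 12% = 55,200

Excess of shadow minimum tax over standard income tax: 55,200 − 25,375 = 29,825.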